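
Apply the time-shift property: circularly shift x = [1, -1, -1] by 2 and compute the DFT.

Time shift by 2: X_shifted[k] = ω_3^(2k) · X[k]
Shifted x = [-1, -1, 1]

DFT(x[n-2]) = [-1, -1.0000+1.7321i, -1.0000-1.7321i]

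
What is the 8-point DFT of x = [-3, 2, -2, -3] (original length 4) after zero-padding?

Original 4-point DFT: [-6, -1-5i, -4, -1+5i]
Zero-padded 8-point DFT provides frequency interpolation.

DFT_8([x, 0, ...]) = [-6, 0.5355+2.7071i, -1-5i, -6.5355-1.2929i, -4, -6.5355+1.2929i, -1+5i, 0.5355-2.7071i]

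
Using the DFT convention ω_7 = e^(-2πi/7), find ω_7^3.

ω_7^3 = e^(-2πi·3/7)
= cos(-2π·3/7) + i·sin(-2π·3/7)
= cos(-6π/7) + i·sin(-6π/7)

ω_7^3 = cos(-6π/7) + i·sin(-6π/7) = -0.9010-0.4339i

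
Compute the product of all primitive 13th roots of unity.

The primitive 13th roots of unity are ω_13^k for k coprime to 13: k ∈ {1, 2, 3, 4, 5, 6, 7, 8, 9, 10, 11, 12}
Their product equals the constant term of the cyclotomic polynomial Φ_13(x) up to sign.
For n ≥ 3, the product of all primitive nth roots of unity is 1. (For n=1 it is 1; for n=2 it is -1.)

1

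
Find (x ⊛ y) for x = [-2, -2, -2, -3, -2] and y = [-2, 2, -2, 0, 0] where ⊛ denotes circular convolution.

(x ⊛ y)[n] = Σ(m=0 to 4) x[m] · y[(n-m) mod 5]

Computing each output sample:
(x ⊛ y)[0] = 6
(x ⊛ y)[1] = 4
(x ⊛ y)[2] = 4
(x ⊛ y)[3] = 6
(x ⊛ y)[4] = 2

x ⊛ y = [6, 4, 4, 6, 2]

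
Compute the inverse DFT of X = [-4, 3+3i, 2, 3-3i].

x[n] = (1/4) Σ(k=0 to 3) X[k] · e^(2πikn/4)

Computing each x[n]:
x[0] = 1
x[1] = -3
x[2] = -2
x[3] = 0

x = [1, -3, -2, 0]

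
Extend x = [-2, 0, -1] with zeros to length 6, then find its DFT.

Original 3-point DFT: [-3, -1.5000-0.8660i, -1.5000+0.8660i]
Zero-padded 6-point DFT provides frequency interpolation.

DFT_6([x, 0, ...]) = [-3, -1.5000+0.8660i, -1.5000-0.8660i, -3, -1.5000+0.8660i, -1.5000-0.8660i]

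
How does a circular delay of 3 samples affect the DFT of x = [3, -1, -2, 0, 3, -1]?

Time shift by 3: X_shifted[k] = ω_6^(3k) · X[k]
Shifted x = [0, 3, -1, 3, -1, -2]

DFT(x[n-3]) = [2, -1.5000-4.3301i, 3.5000-4.3301i, -6, 3.5000+4.3301i, -1.5000+4.3301i]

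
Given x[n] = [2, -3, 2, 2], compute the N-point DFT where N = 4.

X[k] = Σ(n=0 to 3) x[n] · ω_4^(nk)
where ω_4 = e^(-2πi/4)

Computing each X[k]:
X[0] = 3
X[1] = 5i
X[2] = 5
X[3] = -5i

X = [3, 5i, 5, -5i]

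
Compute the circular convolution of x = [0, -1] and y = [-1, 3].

(x ⊛ y)[n] = Σ(m=0 to 1) x[m] · y[(n-m) mod 2]

Computing each output sample:
(x ⊛ y)[0] = -3
(x ⊛ y)[1] = 1

x ⊛ y = [-3, 1]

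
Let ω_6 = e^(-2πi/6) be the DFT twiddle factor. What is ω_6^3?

ω_6^3 = e^(-2πi·3/6)
= cos(-2π·3/6) + i·sin(-2π·3/6)
= cos(-6π/6) + i·sin(-6π/6)

ω_6^3 = cos(-6π/6) + i·sin(-6π/6) = -1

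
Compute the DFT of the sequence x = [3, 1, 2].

X[k] = Σ(n=0 to 2) x[n] · ω_3^(nk)
where ω_3 = e^(-2πi/3)

Computing each X[k]:
X[0] = 6
X[1] = 1.5000+0.8660i
X[2] = 1.5000-0.8660i

X = [6, 1.5000+0.8660i, 1.5000-0.8660i]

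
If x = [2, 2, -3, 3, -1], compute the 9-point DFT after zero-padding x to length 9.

Original 5-point DFT: [3, 2.3090+0.6735i, 1.1910-7.4697i, 1.1910+7.4697i, 2.3090-0.6735i]
Zero-padded 9-point DFT provides frequency interpolation.

DFT_9([x, 0, ...]) = [3, 2.4508-0.5872i, 2.9003+1.0117i, 6.0000-3.4641i, -3.8512-6.1953i, -3.8512+6.1953i, 6.0000+3.4641i, 2.9003-1.0117i, 2.4508+0.5872i]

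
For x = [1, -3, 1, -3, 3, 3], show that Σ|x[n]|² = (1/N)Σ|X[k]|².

Time domain:
Σ|x[n]|² = |1|² + |-3|² + |1|² + |-3|² + |3|² + |3|² = 38.0000

Frequency domain:
(1/6)Σ|X[k]|² = (1/6)(|2|² + |2.0000+6.9282i|² + |-4.0000+3.4641i|² + |8|² + |-4.0000-3.4641i|² + |2.0000-6.9282i|²) = (1/6)·228.0000 = 38.0000

Both sides agree, confirming Parseval's theorem.

Σ|x[n]|² = (1/N)Σ|X[k]|² = 38.0000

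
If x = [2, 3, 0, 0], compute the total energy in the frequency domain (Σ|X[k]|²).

Parseval: Σ|x[n]|² = (1/N)Σ|X[k]|², so Σ|X[k]|² = N·Σ|x[n]|² = 4·13.0000

Σ|X[k]|² = N·Σ|x[n]|² = 4·13.0000 = 52.0000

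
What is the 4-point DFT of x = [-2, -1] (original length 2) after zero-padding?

Original 2-point DFT: [-3, -1]
Zero-padded 4-point DFT provides frequency interpolation.

DFT_4([x, 0, ...]) = [-3, -2+1i, -1, -2-1i]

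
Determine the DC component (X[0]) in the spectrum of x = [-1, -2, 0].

X[0] = Σ(n=0 to 2) x[n] · ω_3^0 = Σ x[n]
= (-1) + (-2) + (0)

X[0] = -3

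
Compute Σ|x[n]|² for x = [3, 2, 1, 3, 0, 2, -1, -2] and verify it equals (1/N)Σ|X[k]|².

Time domain:
Σ|x[n]|² = |3|² + |2|² + |1|² + |3|² + |0|² + |2|² + |-1|² + |-2|² = 32.0000

Frequency domain:
(1/8)Σ|X[k]|² = (1/8)(|8|² + |-0.5355-5.5355i|² + |3-3i|² + |6.5355-1.5355i|² + |-2|² + |6.5355+1.5355i|² + |3+3i|² + |-0.5355+5.5355i|²) = (1/8)·256.0000 = 32.0000

Both sides agree, confirming Parseval's theorem.

Σ|x[n]|² = (1/N)Σ|X[k]|² = 32.0000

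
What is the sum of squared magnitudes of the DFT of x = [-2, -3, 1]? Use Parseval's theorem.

Parseval: Σ|x[n]|² = (1/N)Σ|X[k]|², so Σ|X[k]|² = N·Σ|x[n]|² = 3·14.0000

Σ|X[k]|² = N·Σ|x[n]|² = 3·14.0000 = 42.0000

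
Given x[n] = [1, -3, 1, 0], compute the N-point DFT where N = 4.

X[k] = Σ(n=0 to 3) x[n] · ω_4^(nk)
where ω_4 = e^(-2πi/4)

Computing each X[k]:
X[0] = -1
X[1] = 3i
X[2] = 5
X[3] = -3i

X = [-1, 3i, 5, -3i]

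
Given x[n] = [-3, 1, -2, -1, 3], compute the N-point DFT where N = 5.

X[k] = Σ(n=0 to 4) x[n] · ω_5^(nk)
where ω_5 = e^(-2πi/5)

Computing each X[k]:
X[0] = -2
X[1] = 0.6631+2.4899i
X[2] = -7.1631+0.2245i
X[3] = -7.1631-0.2245i
X[4] = 0.6631-2.4899i

X = [-2, 0.6631+2.4899i, -7.1631+0.2245i, -7.1631-0.2245i, 0.6631-2.4899i]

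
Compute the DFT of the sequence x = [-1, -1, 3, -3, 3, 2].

X[k] = Σ(n=0 to 5) x[n] · ω_6^(nk)
where ω_6 = e^(-2πi/6)

Computing each X[k]:
X[0] = 3
X[1] = -0.5000+2.5981i
X[2] = -7.5000+2.5981i
X[3] = 7
X[4] = -7.5000-2.5981i
X[5] = -0.5000-2.5981i

X = [3, -0.5000+2.5981i, -7.5000+2.5981i, 7, -7.5000-2.5981i, -0.5000-2.5981i]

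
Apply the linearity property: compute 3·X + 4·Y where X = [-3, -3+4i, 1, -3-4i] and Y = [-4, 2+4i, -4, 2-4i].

By linearity: DFT(3x + 4y) = 3·DFT(x) + 4·DFT(y)
= 3·[-3, -3+4i, 1, -3-4i] + 4·[-4, 2+4i, -4, 2-4i]

Computing element-wise:
Z[0] = 3·(-3) + 4·(-4) = -25
Z[1] = 3·(-3+4i) + 4·(2+4i) = -1+28i
Z[2] = 3·(1) + 4·(-4) = -13
Z[3] = 3·(-3-4i) + 4·(2-4i) = -1-28i

DFT(3x + 4y) = 3·X + 4·Y = [-25, -1+28i, -13, -1-28i]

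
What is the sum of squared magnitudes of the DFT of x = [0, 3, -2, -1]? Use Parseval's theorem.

Parseval: Σ|x[n]|² = (1/N)Σ|X[k]|², so Σ|X[k]|² = N·Σ|x[n]|² = 4·14.0000

Σ|X[k]|² = N·Σ|x[n]|² = 4·14.0000 = 56.0000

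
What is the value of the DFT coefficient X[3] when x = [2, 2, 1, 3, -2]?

X[3] = Σ(n=0 to 4) x[n] · ω_5^(3n) where ω_5 = e^(-2πi/5)
= (2)·ω_5^0 + (2)·ω_5^3 + (1)·ω_5^6 + (3)·ω_5^9 + (-2)·ω_5^12

X[3] = 3.2361+4.2533i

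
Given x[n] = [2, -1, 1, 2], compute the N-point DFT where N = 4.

X[k] = Σ(n=0 to 3) x[n] · ω_4^(nk)
where ω_4 = e^(-2πi/4)

Computing each X[k]:
X[0] = 4
X[1] = 1+3i
X[2] = 2
X[3] = 1-3i

X = [4, 1+3i, 2, 1-3i]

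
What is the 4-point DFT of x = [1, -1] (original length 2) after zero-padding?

Original 2-point DFT: [0, 2]
Zero-padded 4-point DFT provides frequency interpolation.

DFT_4([x, 0, ...]) = [0, 1+1i, 2, 1-1i]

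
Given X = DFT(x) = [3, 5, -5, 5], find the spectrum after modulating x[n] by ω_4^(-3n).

Modulation property: DFT(ω_4^(-3n)·x[n]) = X[(k-3) mod 4], so circularly shift X by 3 positions.

X[k-3] = [5, -5, 5, 3]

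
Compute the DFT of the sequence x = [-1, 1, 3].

X[k] = Σ(n=0 to 2) x[n] · ω_3^(nk)
where ω_3 = e^(-2πi/3)

Computing each X[k]:
X[0] = 3
X[1] = -3.0000+1.7321i
X[2] = -3.0000-1.7321i

X = [3, -3.0000+1.7321i, -3.0000-1.7321i]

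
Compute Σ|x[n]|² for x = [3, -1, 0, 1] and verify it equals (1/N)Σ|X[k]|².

Time domain:
Σ|x[n]|² = |3|² + |-1|² + |0|² + |1|² = 11.0000

Frequency domain:
(1/4)Σ|X[k]|² = (1/4)(|3|² + |3+2i|² + |3|² + |3-2i|²) = (1/4)·44.0000 = 11.0000

Both sides agree, confirming Parseval's theorem.

Σ|x[n]|² = (1/N)Σ|X[k]|² = 11.0000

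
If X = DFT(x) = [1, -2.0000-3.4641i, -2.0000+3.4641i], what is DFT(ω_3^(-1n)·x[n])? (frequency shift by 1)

Modulation property: DFT(ω_3^(-1n)·x[n]) = X[(k-1) mod 3], so circularly shift X by 1 positions.

X[k-1] = [-2.0000+3.4641i, 1, -2.0000-3.4641i]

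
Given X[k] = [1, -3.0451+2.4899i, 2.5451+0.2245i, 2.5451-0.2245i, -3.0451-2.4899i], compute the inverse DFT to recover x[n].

x[n] = (1/5) Σ(k=0 to 4) X[k] · e^(2πikn/5)

Computing each x[n]:
x[0] = 0
x[1] = -2
x[2] = 1
x[3] = 2
x[4] = 0

x = [0, -2, 1, 2, 0]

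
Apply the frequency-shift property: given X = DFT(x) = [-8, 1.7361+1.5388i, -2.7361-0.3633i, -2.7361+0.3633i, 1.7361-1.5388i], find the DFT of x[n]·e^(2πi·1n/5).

Modulation property: DFT(ω_5^(-1n)·x[n]) = X[(k-1) mod 5], so circularly shift X by 1 positions.

X[k-1] = [1.7361-1.5388i, -8, 1.7361+1.5388i, -2.7361-0.3633i, -2.7361+0.3633i]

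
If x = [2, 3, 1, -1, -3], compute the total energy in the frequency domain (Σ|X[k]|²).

Parseval: Σ|x[n]|² = (1/N)Σ|X[k]|², so Σ|X[k]|² = N·Σ|x[n]|² = 5·24.0000

Σ|X[k]|² = N·Σ|x[n]|² = 5·24.0000 = 120.0000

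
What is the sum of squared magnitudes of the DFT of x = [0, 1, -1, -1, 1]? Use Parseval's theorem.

Parseval: Σ|x[n]|² = (1/N)Σ|X[k]|², so Σ|X[k]|² = N·Σ|x[n]|² = 5·4.0000

Σ|X[k]|² = N·Σ|x[n]|² = 5·4.0000 = 20.0000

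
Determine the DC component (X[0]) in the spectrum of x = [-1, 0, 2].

X[0] = Σ(n=0 to 2) x[n] · ω_3^0 = Σ x[n]
= (-1) + (0) + (2)

X[0] = 1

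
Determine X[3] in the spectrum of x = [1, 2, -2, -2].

X[3] = Σ(n=0 to 3) x[n] · ω_4^(3n) where ω_4 = e^(-2πi/4)
= (1)·ω_4^0 + (2)·ω_4^3 + (-2)·ω_4^6 + (-2)·ω_4^9

X[3] = 3+4i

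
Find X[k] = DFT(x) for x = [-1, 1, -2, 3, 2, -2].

X[k] = Σ(n=0 to 5) x[n] · ω_6^(nk)
where ω_6 = e^(-2πi/6)

Computing each X[k]:
X[0] = 1
X[1] = -4.5000+0.8660i
X[2] = 2.5000-6.0622i
X[3] = -3
X[4] = 2.5000+6.0622i
X[5] = -4.5000-0.8660i

X = [1, -4.5000+0.8660i, 2.5000-6.0622i, -3, 2.5000+6.0622i, -4.5000-0.8660i]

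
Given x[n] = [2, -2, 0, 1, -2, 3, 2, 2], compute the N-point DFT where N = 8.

X[k] = Σ(n=0 to 7) x[n] · ω_8^(nk)
where ω_8 = e^(-2πi/8)

Computing each X[k]:
X[0] = 6
X[1] = 1.1716+6.2426i
X[2] = -2+2i
X[3] = 6.8284+2.2426i
X[4] = -2
X[5] = 6.8284-2.2426i
X[6] = -2-2i
X[7] = 1.1716-6.2426i

X = [6, 1.1716+6.2426i, -2+2i, 6.8284+2.2426i, -2, 6.8284-2.2426i, -2-2i, 1.1716-6.2426i]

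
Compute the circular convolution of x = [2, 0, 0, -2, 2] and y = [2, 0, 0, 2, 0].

(x ⊛ y)[n] = Σ(m=0 to 4) x[m] · y[(n-m) mod 5]

Computing each output sample:
(x ⊛ y)[0] = 4
(x ⊛ y)[1] = -4
(x ⊛ y)[2] = 4
(x ⊛ y)[3] = 0
(x ⊛ y)[4] = 4

x ⊛ y = [4, -4, 4, 0, 4]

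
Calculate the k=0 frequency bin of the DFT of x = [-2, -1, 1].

X[0] = Σ(n=0 to 2) x[n] · ω_3^0 = Σ x[n]
= (-2) + (-1) + (1)

X[0] = -2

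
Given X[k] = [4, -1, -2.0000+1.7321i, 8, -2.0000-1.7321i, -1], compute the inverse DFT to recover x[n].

x[n] = (1/6) Σ(k=0 to 5) X[k] · e^(2πikn/6)

Computing each x[n]:
x[0] = 1
x[1] = -1
x[2] = 3
x[3] = -1
x[4] = 2
x[5] = 0

x = [1, -1, 3, -1, 2, 0]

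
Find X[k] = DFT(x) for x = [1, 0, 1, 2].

X[k] = Σ(n=0 to 3) x[n] · ω_4^(nk)
where ω_4 = e^(-2πi/4)

Computing each X[k]:
X[0] = 4
X[1] = 2i
X[2] = 0
X[3] = -2i

X = [4, 2i, 0, -2i]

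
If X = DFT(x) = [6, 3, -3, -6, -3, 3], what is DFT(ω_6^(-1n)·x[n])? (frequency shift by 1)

Modulation property: DFT(ω_6^(-1n)·x[n]) = X[(k-1) mod 6], so circularly shift X by 1 positions.

X[k-1] = [3, 6, 3, -3, -6, -3]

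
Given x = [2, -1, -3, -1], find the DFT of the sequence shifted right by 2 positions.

Time shift by 2: X_shifted[k] = ω_4^(2k) · X[k]
Shifted x = [-3, -1, 2, -1]

DFT(x[n-2]) = [-3, -5, 1, -5]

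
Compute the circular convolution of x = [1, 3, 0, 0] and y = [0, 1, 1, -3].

(x ⊛ y)[n] = Σ(m=0 to 3) x[m] · y[(n-m) mod 4]

Computing each output sample:
(x ⊛ y)[0] = -9
(x ⊛ y)[1] = 1
(x ⊛ y)[2] = 4
(x ⊛ y)[3] = 0

x ⊛ y = [-9, 1, 4, 0]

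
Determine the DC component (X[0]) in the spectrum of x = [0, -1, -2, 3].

X[0] = Σ(n=0 to 3) x[n] · ω_4^0 = Σ x[n]
= (0) + (-1) + (-2) + (3)

X[0] = 0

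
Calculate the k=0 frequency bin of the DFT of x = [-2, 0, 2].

X[0] = Σ(n=0 to 2) x[n] · ω_3^0 = Σ x[n]
= (-2) + (0) + (2)

X[0] = 0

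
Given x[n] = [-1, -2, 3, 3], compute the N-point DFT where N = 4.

X[k] = Σ(n=0 to 3) x[n] · ω_4^(nk)
where ω_4 = e^(-2πi/4)

Computing each X[k]:
X[0] = 3
X[1] = -4+5i
X[2] = 1
X[3] = -4-5i

X = [3, -4+5i, 1, -4-5i]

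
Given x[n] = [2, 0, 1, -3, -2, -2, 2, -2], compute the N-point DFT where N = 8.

X[k] = Σ(n=0 to 7) x[n] · ω_8^(nk)
where ω_8 = e^(-2πi/8)

Computing each X[k]:
X[0] = -4
X[1] = 6.1213+0.2929i
X[2] = -3-3i
X[3] = 1.8787-1.7071i
X[4] = 10
X[5] = 1.8787+1.7071i
X[6] = -3+3i
X[7] = 6.1213-0.2929i

X = [-4, 6.1213+0.2929i, -3-3i, 1.8787-1.7071i, 10, 1.8787+1.7071i, -3+3i, 6.1213-0.2929i]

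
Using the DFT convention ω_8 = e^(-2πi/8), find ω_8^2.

ω_8^2 = e^(-2πi·2/8)
= cos(-2π·2/8) + i·sin(-2π·2/8)
= cos(-4π/8) + i·sin(-4π/8)

ω_8^2 = cos(-4π/8) + i·sin(-4π/8) = -1i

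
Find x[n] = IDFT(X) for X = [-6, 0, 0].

x[n] = (1/3) Σ(k=0 to 2) X[k] · e^(2πikn/3)

Computing each x[n]:
x[0] = -2
x[1] = -2
x[2] = -2

x = [-2, -2, -2]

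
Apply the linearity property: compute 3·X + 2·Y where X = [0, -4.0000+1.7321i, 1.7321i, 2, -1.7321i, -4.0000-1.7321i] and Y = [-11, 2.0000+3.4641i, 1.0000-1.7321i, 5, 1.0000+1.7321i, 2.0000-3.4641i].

By linearity: DFT(3x + 2y) = 3·DFT(x) + 2·DFT(y)
= 3·[0, -4.0000+1.7321i, 1.7321i, 2, -1.7321i, -4.0000-1.7321i] + 2·[-11, 2.0000+3.4641i, 1.0000-1.7321i, 5, 1.0000+1.7321i, 2.0000-3.4641i]

Computing element-wise:
Z[0] = 3·(0) + 2·(-11) = -22
Z[1] = 3·(-4.0000+1.7321i) + 2·(2.0000+3.4641i) = -8.0000+12.1245i
Z[2] = 3·(1.7321i) + 2·(1.0000-1.7321i) = 2.0000+1.7321i
Z[3] = 3·(2) + 2·(5) = 16
Z[4] = 3·(-1.7321i) + 2·(1.0000+1.7321i) = 2.0000-1.7321i
Z[5] = 3·(-4.0000-1.7321i) + 2·(2.0000-3.4641i) = -8.0000-12.1245i

DFT(3x + 2y) = 3·X + 2·Y = [-22, -8.0000+12.1245i, 2.0000+1.7321i, 16, 2.0000-1.7321i, -8.0000-12.1245i]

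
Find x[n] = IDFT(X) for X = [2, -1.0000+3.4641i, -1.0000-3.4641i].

x[n] = (1/3) Σ(k=0 to 2) X[k] · e^(2πikn/3)

Computing each x[n]:
x[0] = 0
x[1] = -1
x[2] = 3

x = [0, -1, 3]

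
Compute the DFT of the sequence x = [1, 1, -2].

X[k] = Σ(n=0 to 2) x[n] · ω_3^(nk)
where ω_3 = e^(-2πi/3)

Computing each X[k]:
X[0] = 0
X[1] = 1.5000-2.5981i
X[2] = 1.5000+2.5981i

X = [0, 1.5000-2.5981i, 1.5000+2.5981i]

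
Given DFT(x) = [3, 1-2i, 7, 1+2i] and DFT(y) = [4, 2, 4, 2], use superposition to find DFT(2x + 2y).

By linearity: DFT(2x + 2y) = 2·DFT(x) + 2·DFT(y)
= 2·[3, 1-2i, 7, 1+2i] + 2·[4, 2, 4, 2]

Computing element-wise:
Z[0] = 2·(3) + 2·(4) = 14
Z[1] = 2·(1-2i) + 2·(2) = 6-4i
Z[2] = 2·(7) + 2·(4) = 22
Z[3] = 2·(1+2i) + 2·(2) = 6+4i

DFT(2x + 2y) = 2·X + 2·Y = [14, 6-4i, 22, 6+4i]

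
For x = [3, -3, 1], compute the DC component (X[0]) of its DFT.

X[0] = Σ(n=0 to 2) x[n] · ω_3^0 = Σ x[n]
= (3) + (-3) + (1)

X[0] = 1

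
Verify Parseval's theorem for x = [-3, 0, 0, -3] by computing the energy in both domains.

Time domain:
Σ|x[n]|² = |-3|² + |0|² + |0|² + |-3|² = 18.0000

Frequency domain:
(1/4)Σ|X[k]|² = (1/4)(|-6|² + |-3-3i|² + |0|² + |-3+3i|²) = (1/4)·72.0000 = 18.0000

Both sides agree, confirming Parseval's theorem.

Σ|x[n]|² = (1/N)Σ|X[k]|² = 18.0000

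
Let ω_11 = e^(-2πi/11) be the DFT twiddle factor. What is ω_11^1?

ω_11^1 = e^(-2πi·1/11)
= cos(-2π·1/11) + i·sin(-2π·1/11)
= cos(-2π/11) + i·sin(-2π/11)

ω_11^1 = cos(-2π/11) + i·sin(-2π/11) = 0.8413-0.5406i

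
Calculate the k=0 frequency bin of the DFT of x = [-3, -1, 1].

X[0] = Σ(n=0 to 2) x[n] · ω_3^0 = Σ x[n]
= (-3) + (-1) + (1)

X[0] = -3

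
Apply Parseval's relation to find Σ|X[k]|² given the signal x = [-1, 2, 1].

Parseval: Σ|x[n]|² = (1/N)Σ|X[k]|², so Σ|X[k]|² = N·Σ|x[n]|² = 3·6.0000

Σ|X[k]|² = N·Σ|x[n]|² = 3·6.0000 = 18.0000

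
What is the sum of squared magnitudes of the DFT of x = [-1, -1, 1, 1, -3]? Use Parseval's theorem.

Parseval: Σ|x[n]|² = (1/N)Σ|X[k]|², so Σ|X[k]|² = N·Σ|x[n]|² = 5·13.0000

Σ|X[k]|² = N·Σ|x[n]|² = 5·13.0000 = 65.0000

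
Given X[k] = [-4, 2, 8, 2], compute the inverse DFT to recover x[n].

x[n] = (1/4) Σ(k=0 to 3) X[k] · e^(2πikn/4)

Computing each x[n]:
x[0] = 2
x[1] = -3
x[2] = 0
x[3] = -3

x = [2, -3, 0, -3]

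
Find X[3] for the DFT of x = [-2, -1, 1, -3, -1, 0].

X[3] = Σ(n=0 to 5) x[n] · ω_6^(3n) where ω_6 = e^(-2πi/6)
= (-2)·ω_6^0 + (-1)·ω_6^3 + (1)·ω_6^6 + (-3)·ω_6^9 + (-1)·ω_6^12 + (0)·ω_6^15

X[3] = 2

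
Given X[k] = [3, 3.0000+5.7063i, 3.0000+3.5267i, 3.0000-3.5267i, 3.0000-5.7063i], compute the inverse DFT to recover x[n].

x[n] = (1/5) Σ(k=0 to 4) X[k] · e^(2πikn/5)

Computing each x[n]:
x[0] = 3
x[1] = -3
x[2] = 0
x[3] = 0
x[4] = 3

x = [3, -3, 0, 0, 3]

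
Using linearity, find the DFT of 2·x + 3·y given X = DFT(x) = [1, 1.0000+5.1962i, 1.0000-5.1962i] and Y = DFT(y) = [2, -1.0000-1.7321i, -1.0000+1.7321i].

By linearity: DFT(2x + 3y) = 2·DFT(x) + 3·DFT(y)
= 2·[1, 1.0000+5.1962i, 1.0000-5.1962i] + 3·[2, -1.0000-1.7321i, -1.0000+1.7321i]

Computing element-wise:
Z[0] = 2·(1) + 3·(2) = 8
Z[1] = 2·(1.0000+5.1962i) + 3·(-1.0000-1.7321i) = -1.0000+5.1961i
Z[2] = 2·(1.0000-5.1962i) + 3·(-1.0000+1.7321i) = -1.0000-5.1961i

DFT(2x + 3y) = 2·X + 3·Y = [8, -1.0000+5.1961i, -1.0000-5.1961i]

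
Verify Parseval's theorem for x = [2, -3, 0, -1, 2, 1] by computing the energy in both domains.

Time domain:
Σ|x[n]|² = |2|² + |-3|² + |0|² + |-1|² + |2|² + |1|² = 19.0000

Frequency domain:
(1/6)Σ|X[k]|² = (1/6)(|1|² + |1.0000+5.1962i|² + |1.0000+1.7321i|² + |7|² + |1.0000-1.7321i|² + |1.0000-5.1962i|²) = (1/6)·114.0000 = 19.0000

Both sides agree, confirming Parseval's theorem.

Σ|x[n]|² = (1/N)Σ|X[k]|² = 19.0000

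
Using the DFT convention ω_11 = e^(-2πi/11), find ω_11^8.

ω_11^8 = e^(-2πi·8/11)
= cos(-2π·8/11) + i·sin(-2π·8/11)
= cos(-16π/11) + i·sin(-16π/11)

ω_11^8 = cos(-16π/11) + i·sin(-16π/11) = -0.1423+0.9898i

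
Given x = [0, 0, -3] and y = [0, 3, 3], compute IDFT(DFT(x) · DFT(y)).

(x ⊛ y)[n] = Σ(m=0 to 2) x[m] · y[(n-m) mod 3]

Computing each output sample:
(x ⊛ y)[0] = -9
(x ⊛ y)[1] = -9
(x ⊛ y)[2] = 0

x ⊛ y = [-9, -9, 0]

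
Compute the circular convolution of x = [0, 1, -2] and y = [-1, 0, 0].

(x ⊛ y)[n] = Σ(m=0 to 2) x[m] · y[(n-m) mod 3]

Computing each output sample:
(x ⊛ y)[0] = 0
(x ⊛ y)[1] = -1
(x ⊛ y)[2] = 2

x ⊛ y = [0, -1, 2]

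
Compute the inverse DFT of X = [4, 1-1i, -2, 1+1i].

x[n] = (1/4) Σ(k=0 to 3) X[k] · e^(2πikn/4)

Computing each x[n]:
x[0] = 1
x[1] = 2
x[2] = 0
x[3] = 1

x = [1, 2, 0, 1]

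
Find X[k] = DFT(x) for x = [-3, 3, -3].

X[k] = Σ(n=0 to 2) x[n] · ω_3^(nk)
where ω_3 = e^(-2πi/3)

Computing each X[k]:
X[0] = -3
X[1] = -3.0000-5.1962i
X[2] = -3.0000+5.1962i

X = [-3, -3.0000-5.1962i, -3.0000+5.1962i]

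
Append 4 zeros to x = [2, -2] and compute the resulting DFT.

Original 2-point DFT: [0, 4]
Zero-padded 6-point DFT provides frequency interpolation.

DFT_6([x, 0, ...]) = [0, 1.0000+1.7321i, 3.0000+1.7321i, 4, 3.0000-1.7321i, 1.0000-1.7321i]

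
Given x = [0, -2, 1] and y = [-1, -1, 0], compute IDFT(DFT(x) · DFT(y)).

(x ⊛ y)[n] = Σ(m=0 to 2) x[m] · y[(n-m) mod 3]

Computing each output sample:
(x ⊛ y)[0] = -1
(x ⊛ y)[1] = 2
(x ⊛ y)[2] = 1

x ⊛ y = [-1, 2, 1]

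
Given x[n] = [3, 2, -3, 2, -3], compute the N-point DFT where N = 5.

X[k] = Σ(n=0 to 4) x[n] · ω_5^(nk)
where ω_5 = e^(-2πi/5)

Computing each X[k]:
X[0] = 1
X[1] = 3.5000-1.8164i
X[2] = 3.5000-7.6942i
X[3] = 3.5000+7.6942i
X[4] = 3.5000+1.8164i

X = [1, 3.5000-1.8164i, 3.5000-7.6942i, 3.5000+7.6942i, 3.5000+1.8164i]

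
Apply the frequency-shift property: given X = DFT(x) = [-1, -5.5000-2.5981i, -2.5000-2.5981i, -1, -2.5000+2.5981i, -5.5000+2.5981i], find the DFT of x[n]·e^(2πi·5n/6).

Modulation property: DFT(ω_6^(-5n)·x[n]) = X[(k-5) mod 6], so circularly shift X by 5 positions.

X[k-5] = [-5.5000-2.5981i, -2.5000-2.5981i, -1, -2.5000+2.5981i, -5.5000+2.5981i, -1]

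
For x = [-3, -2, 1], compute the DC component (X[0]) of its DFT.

X[0] = Σ(n=0 to 2) x[n] · ω_3^0 = Σ x[n]
= (-3) + (-2) + (1)

X[0] = -4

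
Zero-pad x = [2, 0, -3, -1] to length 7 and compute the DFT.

Original 4-point DFT: [-2, 5-1i, 0, 5+1i]
Zero-padded 7-point DFT provides frequency interpolation.

DFT_7([x, 0, ...]) = [-2, 3.5685+3.3587i, 4.0794-2.0835i, 0.3521-1.3706i, 0.3521+1.3706i, 4.0794+2.0835i, 3.5685-3.3587i]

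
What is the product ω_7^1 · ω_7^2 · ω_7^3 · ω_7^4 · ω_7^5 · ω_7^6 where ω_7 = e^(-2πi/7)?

The primitive 7th roots of unity are ω_7^k for k coprime to 7: k ∈ {1, 2, 3, 4, 5, 6}
Their product equals the constant term of the cyclotomic polynomial Φ_7(x) up to sign.
For n ≥ 3, the product of all primitive nth roots of unity is 1. (For n=1 it is 1; for n=2 it is -1.)

1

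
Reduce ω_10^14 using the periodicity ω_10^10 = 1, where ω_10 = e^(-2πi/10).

Since ω_10^10 = 1, powers reduce modulo 10.
14 mod 10 = 4
So ω_10^14 = ω_10^4 = e^(-2πi·4/10)

ω_10^14 = ω_10^4 = -0.8090-0.5878i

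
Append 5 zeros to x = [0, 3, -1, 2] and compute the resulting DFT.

Original 4-point DFT: [4, 1-1i, -6, 1+1i]
Zero-padded 9-point DFT provides frequency interpolation.

DFT_9([x, 0, ...]) = [4, 1.1245-2.6756i, 0.4606-0.8804i, 1.0000-3.4641i, -4.5851-3.4009i, -4.5851+3.4009i, 1.0000+3.4641i, 0.4606+0.8804i, 1.1245+2.6756i]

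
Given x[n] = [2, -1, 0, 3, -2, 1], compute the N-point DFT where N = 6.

X[k] = Σ(n=0 to 5) x[n] · ω_6^(nk)
where ω_6 = e^(-2πi/6)

Computing each X[k]:
X[0] = 3
X[1] = 0
X[2] = 6.0000+3.4641i
X[3] = -3
X[4] = 6.0000-3.4641i
X[5] = 0

X = [3, 0, 6.0000+3.4641i, -3, 6.0000-3.4641i, 0]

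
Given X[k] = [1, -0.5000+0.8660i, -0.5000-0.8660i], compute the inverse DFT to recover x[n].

x[n] = (1/3) Σ(k=0 to 2) X[k] · e^(2πikn/3)

Computing each x[n]:
x[0] = 0
x[1] = 0
x[2] = 1

x = [0, 0, 1]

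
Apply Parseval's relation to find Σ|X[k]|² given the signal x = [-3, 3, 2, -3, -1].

Parseval: Σ|x[n]|² = (1/N)Σ|X[k]|², so Σ|X[k]|² = N·Σ|x[n]|² = 5·32.0000

Σ|X[k]|² = N·Σ|x[n]|² = 5·32.0000 = 160.0000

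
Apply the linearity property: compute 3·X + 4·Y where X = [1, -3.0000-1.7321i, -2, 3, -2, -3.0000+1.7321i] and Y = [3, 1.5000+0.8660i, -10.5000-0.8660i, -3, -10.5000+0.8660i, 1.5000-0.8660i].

By linearity: DFT(3x + 4y) = 3·DFT(x) + 4·DFT(y)
= 3·[1, -3.0000-1.7321i, -2, 3, -2, -3.0000+1.7321i] + 4·[3, 1.5000+0.8660i, -10.5000-0.8660i, -3, -10.5000+0.8660i, 1.5000-0.8660i]

Computing element-wise:
Z[0] = 3·(1) + 4·(3) = 15
Z[1] = 3·(-3.0000-1.7321i) + 4·(1.5000+0.8660i) = -3.0000-1.7323i
Z[2] = 3·(-2) + 4·(-10.5000-0.8660i) = -48.0000-3.4640i
Z[3] = 3·(3) + 4·(-3) = -3
Z[4] = 3·(-2) + 4·(-10.5000+0.8660i) = -48.0000+3.4640i
Z[5] = 3·(-3.0000+1.7321i) + 4·(1.5000-0.8660i) = -3.0000+1.7323i

DFT(3x + 4y) = 3·X + 4·Y = [15, -3.0000-1.7323i, -48.0000-3.4640i, -3, -48.0000+3.4640i, -3.0000+1.7323i]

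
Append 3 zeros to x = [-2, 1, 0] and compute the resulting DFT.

Original 3-point DFT: [-1, -2.5000-0.8660i, -2.5000+0.8660i]
Zero-padded 6-point DFT provides frequency interpolation.

DFT_6([x, 0, ...]) = [-1, -1.5000-0.8660i, -2.5000-0.8660i, -3, -2.5000+0.8660i, -1.5000+0.8660i]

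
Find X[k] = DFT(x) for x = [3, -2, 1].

X[k] = Σ(n=0 to 2) x[n] · ω_3^(nk)
where ω_3 = e^(-2πi/3)

Computing each X[k]:
X[0] = 2
X[1] = 3.5000+2.5981i
X[2] = 3.5000-2.5981i

X = [2, 3.5000+2.5981i, 3.5000-2.5981i]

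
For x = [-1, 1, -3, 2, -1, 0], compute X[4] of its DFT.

X[4] = Σ(n=0 to 5) x[n] · ω_6^(4n) where ω_6 = e^(-2πi/6)
= (-1)·ω_6^0 + (1)·ω_6^4 + (-3)·ω_6^8 + (2)·ω_6^12 + (-1)·ω_6^16 + (0)·ω_6^20

X[4] = 2.5000+2.5981i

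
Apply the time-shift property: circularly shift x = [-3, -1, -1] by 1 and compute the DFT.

Time shift by 1: X_shifted[k] = ω_3^(1k) · X[k]
Shifted x = [-1, -3, -1]

DFT(x[n-1]) = [-5, 1.0000+1.7321i, 1.0000-1.7321i]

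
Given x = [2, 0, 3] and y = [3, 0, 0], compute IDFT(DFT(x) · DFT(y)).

(x ⊛ y)[n] = Σ(m=0 to 2) x[m] · y[(n-m) mod 3]

Computing each output sample:
(x ⊛ y)[0] = 6
(x ⊛ y)[1] = 0
(x ⊛ y)[2] = 9

x ⊛ y = [6, 0, 9]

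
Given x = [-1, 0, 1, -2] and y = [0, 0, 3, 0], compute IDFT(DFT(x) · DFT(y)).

(x ⊛ y)[n] = Σ(m=0 to 3) x[m] · y[(n-m) mod 4]

Computing each output sample:
(x ⊛ y)[0] = 3
(x ⊛ y)[1] = -6
(x ⊛ y)[2] = -3
(x ⊛ y)[3] = 0

x ⊛ y = [3, -6, -3, 0]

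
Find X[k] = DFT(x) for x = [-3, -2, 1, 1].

X[k] = Σ(n=0 to 3) x[n] · ω_4^(nk)
where ω_4 = e^(-2πi/4)

Computing each X[k]:
X[0] = -3
X[1] = -4+3i
X[2] = -1
X[3] = -4-3i

X = [-3, -4+3i, -1, -4-3i]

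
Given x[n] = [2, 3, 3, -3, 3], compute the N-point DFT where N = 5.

X[k] = Σ(n=0 to 4) x[n] · ω_5^(nk)
where ω_5 = e^(-2πi/5)

Computing each X[k]:
X[0] = 8
X[1] = 3.8541-3.5267i
X[2] = -2.8541+5.7063i
X[3] = -2.8541-5.7063i
X[4] = 3.8541+3.5267i

X = [8, 3.8541-3.5267i, -2.8541+5.7063i, -2.8541-5.7063i, 3.8541+3.5267i]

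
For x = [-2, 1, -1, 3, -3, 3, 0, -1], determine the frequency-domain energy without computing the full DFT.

Parseval: Σ|x[n]|² = (1/N)Σ|X[k]|², so Σ|X[k]|² = N·Σ|x[n]|² = 8·34.0000

Σ|X[k]|² = N·Σ|x[n]|² = 8·34.0000 = 272.0000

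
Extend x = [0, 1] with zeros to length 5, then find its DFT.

Original 2-point DFT: [1, -1]
Zero-padded 5-point DFT provides frequency interpolation.

DFT_5([x, 0, ...]) = [1, 0.3090-0.9511i, -0.8090-0.5878i, -0.8090+0.5878i, 0.3090+0.9511i]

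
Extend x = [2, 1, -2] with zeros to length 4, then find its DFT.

Original 3-point DFT: [1, 2.5000-2.5981i, 2.5000+2.5981i]
Zero-padded 4-point DFT provides frequency interpolation.

DFT_4([x, 0, ...]) = [1, 4-1i, -1, 4+1i]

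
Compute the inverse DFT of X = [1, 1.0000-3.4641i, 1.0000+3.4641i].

x[n] = (1/3) Σ(k=0 to 2) X[k] · e^(2πikn/3)

Computing each x[n]:
x[0] = 1
x[1] = 2
x[2] = -2

x = [1, 2, -2]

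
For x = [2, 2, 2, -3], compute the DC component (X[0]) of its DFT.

X[0] = Σ(n=0 to 3) x[n] · ω_4^0 = Σ x[n]
= (2) + (2) + (2) + (-3)

X[0] = 3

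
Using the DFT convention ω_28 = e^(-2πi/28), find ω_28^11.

ω_28^11 = e^(-2πi·11/28)
= cos(-2π·11/28) + i·sin(-2π·11/28)
= cos(-22π/28) + i·sin(-22π/28)

ω_28^11 = cos(-22π/28) + i·sin(-22π/28) = -0.7818-0.6235i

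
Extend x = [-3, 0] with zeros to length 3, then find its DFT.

Original 2-point DFT: [-3, -3]
Zero-padded 3-point DFT provides frequency interpolation.

DFT_3([x, 0, ...]) = [-3, -3, -3]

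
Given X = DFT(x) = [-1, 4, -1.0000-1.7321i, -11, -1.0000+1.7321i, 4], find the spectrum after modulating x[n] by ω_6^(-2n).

Modulation property: DFT(ω_6^(-2n)·x[n]) = X[(k-2) mod 6], so circularly shift X by 2 positions.

X[k-2] = [-1.0000+1.7321i, 4, -1, 4, -1.0000-1.7321i, -11]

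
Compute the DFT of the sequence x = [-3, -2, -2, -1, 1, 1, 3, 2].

X[k] = Σ(n=0 to 7) x[n] · ω_8^(nk)
where ω_8 = e^(-2πi/8)

Computing each X[k]:
X[0] = -1
X[1] = -4.0000+9.2426i
X[2] = -3+2i
X[3] = -4.0000-0.7574i
X[4] = -1
X[5] = -4.0000+0.7574i
X[6] = -3-2i
X[7] = -4.0000-9.2426i

X = [-1, -4.0000+9.2426i, -3+2i, -4.0000-0.7574i, -1, -4.0000+0.7574i, -3-2i, -4.0000-9.2426i]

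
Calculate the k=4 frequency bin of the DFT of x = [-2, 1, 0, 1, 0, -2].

X[4] = Σ(n=0 to 5) x[n] · ω_6^(4n) where ω_6 = e^(-2πi/6)
= (-2)·ω_6^0 + (1)·ω_6^4 + (0)·ω_6^8 + (1)·ω_6^12 + (0)·ω_6^16 + (-2)·ω_6^20

X[4] = -0.5000+2.5981i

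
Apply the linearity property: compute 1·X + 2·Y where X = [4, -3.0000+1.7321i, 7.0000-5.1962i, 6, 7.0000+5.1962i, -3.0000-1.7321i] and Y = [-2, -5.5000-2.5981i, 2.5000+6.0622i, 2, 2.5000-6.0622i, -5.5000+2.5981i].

By linearity: DFT(1x + 2y) = 1·DFT(x) + 2·DFT(y)
= 1·[4, -3.0000+1.7321i, 7.0000-5.1962i, 6, 7.0000+5.1962i, -3.0000-1.7321i] + 2·[-2, -5.5000-2.5981i, 2.5000+6.0622i, 2, 2.5000-6.0622i, -5.5000+2.5981i]

Computing element-wise:
Z[0] = 1·(4) + 2·(-2) = 0
Z[1] = 1·(-3.0000+1.7321i) + 2·(-5.5000-2.5981i) = -14.0000-3.4641i
Z[2] = 1·(7.0000-5.1962i) + 2·(2.5000+6.0622i) = 12.0000+6.9282i
Z[3] = 1·(6) + 2·(2) = 10
Z[4] = 1·(7.0000+5.1962i) + 2·(2.5000-6.0622i) = 12.0000-6.9282i
Z[5] = 1·(-3.0000-1.7321i) + 2·(-5.5000+2.5981i) = -14.0000+3.4641i

DFT(1x + 2y) = 1·X + 2·Y = [0, -14.0000-3.4641i, 12.0000+6.9282i, 10, 12.0000-6.9282i, -14.0000+3.4641i]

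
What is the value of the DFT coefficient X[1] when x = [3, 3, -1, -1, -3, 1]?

X[1] = Σ(n=0 to 5) x[n] · ω_6^(1n) where ω_6 = e^(-2πi/6)
= (3)·ω_6^0 + (3)·ω_6^1 + (-1)·ω_6^2 + (-1)·ω_6^3 + (-3)·ω_6^4 + (1)·ω_6^5

X[1] = 8.0000-3.4641i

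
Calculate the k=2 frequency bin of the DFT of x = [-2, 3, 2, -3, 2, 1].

X[2] = Σ(n=0 to 5) x[n] · ω_6^(2n) where ω_6 = e^(-2πi/6)
= (-2)·ω_6^0 + (3)·ω_6^2 + (2)·ω_6^4 + (-3)·ω_6^6 + (2)·ω_6^8 + (1)·ω_6^10

X[2] = -9.0000-1.7321i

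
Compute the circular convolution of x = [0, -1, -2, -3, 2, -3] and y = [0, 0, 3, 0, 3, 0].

(x ⊛ y)[n] = Σ(m=0 to 5) x[m] · y[(n-m) mod 6]

Computing each output sample:
(x ⊛ y)[0] = 0
(x ⊛ y)[1] = -18
(x ⊛ y)[2] = 6
(x ⊛ y)[3] = -12
(x ⊛ y)[4] = -6
(x ⊛ y)[5] = -12

x ⊛ y = [0, -18, 6, -12, -6, -12]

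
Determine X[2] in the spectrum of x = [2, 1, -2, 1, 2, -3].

X[2] = Σ(n=0 to 5) x[n] · ω_6^(2n) where ω_6 = e^(-2πi/6)
= (2)·ω_6^0 + (1)·ω_6^2 + (-2)·ω_6^4 + (1)·ω_6^6 + (2)·ω_6^8 + (-3)·ω_6^10

X[2] = 4.0000-6.9282i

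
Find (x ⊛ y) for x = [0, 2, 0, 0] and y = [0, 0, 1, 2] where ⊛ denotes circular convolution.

(x ⊛ y)[n] = Σ(m=0 to 3) x[m] · y[(n-m) mod 4]

Computing each output sample:
(x ⊛ y)[0] = 4
(x ⊛ y)[1] = 0
(x ⊛ y)[2] = 0
(x ⊛ y)[3] = 2

x ⊛ y = [4, 0, 0, 2]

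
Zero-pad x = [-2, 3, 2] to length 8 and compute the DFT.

Original 3-point DFT: [3, -4.5000-0.8660i, -4.5000+0.8660i]
Zero-padded 8-point DFT provides frequency interpolation.

DFT_8([x, 0, ...]) = [3, 0.1213-4.1213i, -4-3i, -4.1213-0.1213i, -3, -4.1213+0.1213i, -4+3i, 0.1213+4.1213i]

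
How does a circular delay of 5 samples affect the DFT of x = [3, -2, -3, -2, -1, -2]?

Time shift by 5: X_shifted[k] = ω_6^(5k) · X[k]
Shifted x = [-2, -3, -2, -1, -2, 3]

DFT(x[n-5]) = [-7, 1.0000+5.1962i, -1.0000+5.1962i, -5, -1.0000-5.1962i, 1.0000-5.1962i]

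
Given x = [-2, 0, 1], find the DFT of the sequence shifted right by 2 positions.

Time shift by 2: X_shifted[k] = ω_3^(2k) · X[k]
Shifted x = [0, 1, -2]

DFT(x[n-2]) = [-1, 0.5000-2.5981i, 0.5000+2.5981i]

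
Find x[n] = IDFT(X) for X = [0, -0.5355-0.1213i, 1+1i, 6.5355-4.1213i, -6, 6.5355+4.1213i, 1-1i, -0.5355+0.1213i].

x[n] = (1/8) Σ(k=0 to 7) X[k] · e^(2πikn/8)

Computing each x[n]:
x[0] = 1
x[1] = 0
x[2] = -2
x[3] = 3
x[4] = -2
x[5] = 1
x[6] = 0
x[7] = -1

x = [1, 0, -2, 3, -2, 1, 0, -1]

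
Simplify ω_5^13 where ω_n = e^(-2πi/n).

Since ω_5^5 = 1, powers reduce modulo 5.
13 mod 5 = 3
So ω_5^13 = ω_5^3 = e^(-2πi·3/5)

ω_5^13 = ω_5^3 = -0.8090+0.5878i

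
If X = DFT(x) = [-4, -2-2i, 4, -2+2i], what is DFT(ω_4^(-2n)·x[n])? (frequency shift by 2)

Modulation property: DFT(ω_4^(-2n)·x[n]) = X[(k-2) mod 4], so circularly shift X by 2 positions.

X[k-2] = [4, -2+2i, -4, -2-2i]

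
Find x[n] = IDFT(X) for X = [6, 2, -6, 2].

x[n] = (1/4) Σ(k=0 to 3) X[k] · e^(2πikn/4)

Computing each x[n]:
x[0] = 1
x[1] = 3
x[2] = -1
x[3] = 3

x = [1, 3, -1, 3]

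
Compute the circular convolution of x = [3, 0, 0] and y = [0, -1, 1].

(x ⊛ y)[n] = Σ(m=0 to 2) x[m] · y[(n-m) mod 3]

Computing each output sample:
(x ⊛ y)[0] = 0
(x ⊛ y)[1] = -3
(x ⊛ y)[2] = 3

x ⊛ y = [0, -3, 3]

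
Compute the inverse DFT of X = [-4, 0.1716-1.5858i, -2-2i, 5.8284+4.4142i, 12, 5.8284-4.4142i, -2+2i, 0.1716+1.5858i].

x[n] = (1/8) Σ(k=0 to 7) X[k] · e^(2πikn/8)

Computing each x[n]:
x[0] = 2
x[1] = -3
x[2] = 3
x[3] = -2
x[4] = -1
x[5] = 0
x[6] = 0
x[7] = -3

x = [2, -3, 3, -2, -1, 0, 0, -3]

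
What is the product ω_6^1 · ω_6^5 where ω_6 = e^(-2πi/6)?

The primitive 6th roots of unity are ω_6^k for k coprime to 6: k ∈ {1, 5}
Their product equals the constant term of the cyclotomic polynomial Φ_6(x) up to sign.
For n ≥ 3, the product of all primitive nth roots of unity is 1. (For n=1 it is 1; for n=2 it is -1.)

1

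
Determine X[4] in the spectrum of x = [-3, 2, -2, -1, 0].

X[4] = Σ(n=0 to 4) x[n] · ω_5^(4n) where ω_5 = e^(-2πi/5)
= (-3)·ω_5^0 + (2)·ω_5^4 + (-2)·ω_5^8 + (-1)·ω_5^12 + (0)·ω_5^16

X[4] = 0.0451+1.3143i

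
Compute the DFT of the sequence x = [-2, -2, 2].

X[k] = Σ(n=0 to 2) x[n] · ω_3^(nk)
where ω_3 = e^(-2πi/3)

Computing each X[k]:
X[0] = -2
X[1] = -2.0000+3.4641i
X[2] = -2.0000-3.4641i

X = [-2, -2.0000+3.4641i, -2.0000-3.4641i]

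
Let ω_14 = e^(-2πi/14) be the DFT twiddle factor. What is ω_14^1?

ω_14^1 = e^(-2πi·1/14)
= cos(-2π·1/14) + i·sin(-2π·1/14)
= cos(-2π/14) + i·sin(-2π/14)

ω_14^1 = cos(-2π/14) + i·sin(-2π/14) = 0.9010-0.4339i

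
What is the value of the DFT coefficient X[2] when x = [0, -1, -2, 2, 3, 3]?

X[2] = Σ(n=0 to 5) x[n] · ω_6^(2n) where ω_6 = e^(-2πi/6)
= (0)·ω_6^0 + (-1)·ω_6^2 + (-2)·ω_6^4 + (2)·ω_6^6 + (3)·ω_6^8 + (3)·ω_6^10

X[2] = 0.5000-0.8660i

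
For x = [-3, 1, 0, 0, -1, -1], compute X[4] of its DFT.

X[4] = Σ(n=0 to 5) x[n] · ω_6^(4n) where ω_6 = e^(-2πi/6)
= (-3)·ω_6^0 + (1)·ω_6^4 + (0)·ω_6^8 + (0)·ω_6^12 + (-1)·ω_6^16 + (-1)·ω_6^20

X[4] = -2.5000+0.8660i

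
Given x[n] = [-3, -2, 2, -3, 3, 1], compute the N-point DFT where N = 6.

X[k] = Σ(n=0 to 5) x[n] · ω_6^(nk)
where ω_6 = e^(-2πi/6)

Computing each X[k]:
X[0] = -2
X[1] = -3.0000+3.4641i
X[2] = -8.0000+1.7321i
X[3] = 6
X[4] = -8.0000-1.7321i
X[5] = -3.0000-3.4641i

X = [-2, -3.0000+3.4641i, -8.0000+1.7321i, 6, -8.0000-1.7321i, -3.0000-3.4641i]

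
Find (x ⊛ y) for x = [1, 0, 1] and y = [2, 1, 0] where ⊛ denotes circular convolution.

(x ⊛ y)[n] = Σ(m=0 to 2) x[m] · y[(n-m) mod 3]

Computing each output sample:
(x ⊛ y)[0] = 3
(x ⊛ y)[1] = 1
(x ⊛ y)[2] = 2

x ⊛ y = [3, 1, 2]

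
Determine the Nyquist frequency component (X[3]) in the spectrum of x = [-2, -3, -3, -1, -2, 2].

X[3] = Σ(n=0 to 5) x[n] · ω_6^(3n) where ω_6 = e^(-2πi/6)
= (-2)·ω_6^0 + (-3)·ω_6^3 + (-3)·ω_6^6 + (-1)·ω_6^9 + (-2)·ω_6^12 + (2)·ω_6^15

X[3] = -5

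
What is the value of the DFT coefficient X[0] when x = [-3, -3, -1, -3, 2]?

X[0] = Σ(n=0 to 4) x[n] · ω_5^0 = Σ x[n]
= (-3) + (-3) + (-1) + (-3) + (2)

X[0] = -8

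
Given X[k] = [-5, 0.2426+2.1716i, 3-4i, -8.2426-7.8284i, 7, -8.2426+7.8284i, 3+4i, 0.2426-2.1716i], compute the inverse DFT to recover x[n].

x[n] = (1/8) Σ(k=0 to 7) X[k] · e^(2πikn/8)

Computing each x[n]:
x[0] = -1
x[1] = 2
x[2] = -3
x[3] = -3
x[4] = 3
x[5] = -3
x[6] = 2
x[7] = -2

x = [-1, 2, -3, -3, 3, -3, 2, -2]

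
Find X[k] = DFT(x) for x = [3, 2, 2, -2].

X[k] = Σ(n=0 to 3) x[n] · ω_4^(nk)
where ω_4 = e^(-2πi/4)

Computing each X[k]:
X[0] = 5
X[1] = 1-4i
X[2] = 5
X[3] = 1+4i

X = [5, 1-4i, 5, 1+4i]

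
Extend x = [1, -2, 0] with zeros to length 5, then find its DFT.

Original 3-point DFT: [-1, 2.0000+1.7321i, 2.0000-1.7321i]
Zero-padded 5-point DFT provides frequency interpolation.

DFT_5([x, 0, ...]) = [-1, 0.3820+1.9021i, 2.6180+1.1756i, 2.6180-1.1756i, 0.3820-1.9021i]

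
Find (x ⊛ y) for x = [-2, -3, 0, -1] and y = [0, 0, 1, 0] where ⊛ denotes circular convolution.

(x ⊛ y)[n] = Σ(m=0 to 3) x[m] · y[(n-m) mod 4]

Computing each output sample:
(x ⊛ y)[0] = 0
(x ⊛ y)[1] = -1
(x ⊛ y)[2] = -2
(x ⊛ y)[3] = -3

x ⊛ y = [0, -1, -2, -3]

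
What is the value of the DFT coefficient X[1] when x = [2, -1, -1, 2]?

X[1] = Σ(n=0 to 3) x[n] · ω_4^(1n) where ω_4 = e^(-2πi/4)
= (2)·ω_4^0 + (-1)·ω_4^1 + (-1)·ω_4^2 + (2)·ω_4^3

X[1] = 3+3i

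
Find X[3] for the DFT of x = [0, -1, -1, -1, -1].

X[3] = Σ(n=0 to 4) x[n] · ω_5^(3n) where ω_5 = e^(-2πi/5)
= (0)·ω_5^0 + (-1)·ω_5^3 + (-1)·ω_5^6 + (-1)·ω_5^9 + (-1)·ω_5^12

X[3] = 1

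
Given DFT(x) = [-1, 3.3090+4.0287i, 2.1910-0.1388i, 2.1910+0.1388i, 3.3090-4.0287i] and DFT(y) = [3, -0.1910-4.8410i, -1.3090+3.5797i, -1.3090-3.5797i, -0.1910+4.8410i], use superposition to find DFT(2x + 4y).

By linearity: DFT(2x + 4y) = 2·DFT(x) + 4·DFT(y)
= 2·[-1, 3.3090+4.0287i, 2.1910-0.1388i, 2.1910+0.1388i, 3.3090-4.0287i] + 4·[3, -0.1910-4.8410i, -1.3090+3.5797i, -1.3090-3.5797i, -0.1910+4.8410i]

Computing element-wise:
Z[0] = 2·(-1) + 4·(3) = 10
Z[1] = 2·(3.3090+4.0287i) + 4·(-0.1910-4.8410i) = 5.8540-11.3066i
Z[2] = 2·(2.1910-0.1388i) + 4·(-1.3090+3.5797i) = -0.8540+14.0412i
Z[3] = 2·(2.1910+0.1388i) + 4·(-1.3090-3.5797i) = -0.8540-14.0412i
Z[4] = 2·(3.3090-4.0287i) + 4·(-0.1910+4.8410i) = 5.8540+11.3066i

DFT(2x + 4y) = 2·X + 4·Y = [10, 5.8540-11.3066i, -0.8540+14.0412i, -0.8540-14.0412i, 5.8540+11.3066i]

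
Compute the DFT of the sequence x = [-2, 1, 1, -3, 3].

X[k] = Σ(n=0 to 4) x[n] · ω_5^(nk)
where ω_5 = e^(-2πi/5)

Computing each X[k]:
X[0] = 0
X[1] = 0.8541-0.4490i
X[2] = -5.8541+4.9798i
X[3] = -5.8541-4.9798i
X[4] = 0.8541+0.4490i

X = [0, 0.8541-0.4490i, -5.8541+4.9798i, -5.8541-4.9798i, 0.8541+0.4490i]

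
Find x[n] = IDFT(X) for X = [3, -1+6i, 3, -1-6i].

x[n] = (1/4) Σ(k=0 to 3) X[k] · e^(2πikn/4)

Computing each x[n]:
x[0] = 1
x[1] = -3
x[2] = 2
x[3] = 3

x = [1, -3, 2, 3]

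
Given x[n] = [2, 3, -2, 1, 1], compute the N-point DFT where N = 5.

X[k] = Σ(n=0 to 4) x[n] · ω_5^(nk)
where ω_5 = e^(-2πi/5)

Computing each X[k]:
X[0] = 5
X[1] = 4.0451-0.1388i
X[2] = -1.5451-4.0287i
X[3] = -1.5451+4.0287i
X[4] = 4.0451+0.1388i

X = [5, 4.0451-0.1388i, -1.5451-4.0287i, -1.5451+4.0287i, 4.0451+0.1388i]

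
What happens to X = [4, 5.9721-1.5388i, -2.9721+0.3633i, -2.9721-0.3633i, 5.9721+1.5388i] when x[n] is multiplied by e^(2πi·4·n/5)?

Modulation property: DFT(ω_5^(-4n)·x[n]) = X[(k-4) mod 5], so circularly shift X by 4 positions.

X[k-4] = [5.9721-1.5388i, -2.9721+0.3633i, -2.9721-0.3633i, 5.9721+1.5388i, 4]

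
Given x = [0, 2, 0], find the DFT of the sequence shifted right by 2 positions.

Time shift by 2: X_shifted[k] = ω_3^(2k) · X[k]
Shifted x = [2, 0, 0]

DFT(x[n-2]) = [2, 2, 2]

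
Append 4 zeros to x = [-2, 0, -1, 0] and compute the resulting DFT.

Original 4-point DFT: [-3, -1, -3, -1]
Zero-padded 8-point DFT provides frequency interpolation.

DFT_8([x, 0, ...]) = [-3, -2+1i, -1, -2-1i, -3, -2+1i, -1, -2-1i]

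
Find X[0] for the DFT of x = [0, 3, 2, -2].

X[0] = Σ(n=0 to 3) x[n] · ω_4^0 = Σ x[n]
= (0) + (3) + (2) + (-2)

X[0] = 3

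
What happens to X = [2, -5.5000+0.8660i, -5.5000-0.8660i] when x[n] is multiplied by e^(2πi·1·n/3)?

Modulation property: DFT(ω_3^(-1n)·x[n]) = X[(k-1) mod 3], so circularly shift X by 1 positions.

X[k-1] = [-5.5000-0.8660i, 2, -5.5000+0.8660i]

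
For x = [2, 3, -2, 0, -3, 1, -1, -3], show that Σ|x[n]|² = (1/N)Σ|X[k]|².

Time domain:
Σ|x[n]|² = |2|² + |3|² + |-2|² + |0|² + |-3|² + |1|² + |-1|² + |-3|² = 37.0000

Frequency domain:
(1/8)Σ|X[k]|² = (1/8)(|-3|² + |4.2929-2.5355i|² + |2-7i|² + |5.7071-4.5355i|² + |-5|² + |5.7071+4.5355i|² + |2+7i|² + |4.2929+2.5355i|²) = (1/8)·296.0000 = 37.0000

Both sides agree, confirming Parseval's theorem.

Σ|x[n]|² = (1/N)Σ|X[k]|² = 37.0000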